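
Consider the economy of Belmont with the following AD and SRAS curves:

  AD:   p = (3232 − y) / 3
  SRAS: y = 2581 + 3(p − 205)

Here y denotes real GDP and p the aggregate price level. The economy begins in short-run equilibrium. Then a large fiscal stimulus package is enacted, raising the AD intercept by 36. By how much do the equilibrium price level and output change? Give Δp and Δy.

Δp = +6, Δy = +18

This is a positive demand shock: AD shifts right.
New AD: y = 3268 − 3p.
SRAS can be written y = 1966 + 3p.
Set AD = SRAS: 3268 − 3p = 1966 + 3p, so 1302 = 6p and p = 217.
y = 3268 − 3·217 = 2617.
Initially p = 211, y = 2599, so Δp = +6 and Δy = +18.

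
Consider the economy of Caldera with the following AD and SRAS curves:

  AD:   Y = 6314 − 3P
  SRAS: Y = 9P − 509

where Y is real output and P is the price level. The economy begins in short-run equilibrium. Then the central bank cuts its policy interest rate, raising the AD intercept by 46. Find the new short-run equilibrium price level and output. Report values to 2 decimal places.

This is a positive demand shock: AD shifts right.
New AD: Y = 6360 − 3P.
Set AD = SRAS: 6360 − 3P = 9P − 509, so 6869 = 12P and P = 572.42.
Substituting into AD, Y = 4642.75.

P = 572.42, Y = 4642.75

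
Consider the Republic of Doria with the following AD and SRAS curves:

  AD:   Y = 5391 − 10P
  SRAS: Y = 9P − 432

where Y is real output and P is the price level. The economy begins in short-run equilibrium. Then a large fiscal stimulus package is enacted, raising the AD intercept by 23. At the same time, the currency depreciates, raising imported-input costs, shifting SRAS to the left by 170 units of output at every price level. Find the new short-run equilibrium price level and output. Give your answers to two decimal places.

After both shocks: AD is Y = 5414 − 10P and SRAS is Y = 9P − 602.
Setting them equal: 6016 = 19P, so P = 316.63.
Substituting into AD, Y = 2247.68.

P = 316.63, Y = 2247.68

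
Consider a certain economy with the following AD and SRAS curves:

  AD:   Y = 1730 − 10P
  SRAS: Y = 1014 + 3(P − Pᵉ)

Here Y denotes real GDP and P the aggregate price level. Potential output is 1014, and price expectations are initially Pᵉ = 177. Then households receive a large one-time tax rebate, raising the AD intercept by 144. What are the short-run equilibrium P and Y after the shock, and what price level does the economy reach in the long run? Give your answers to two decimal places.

Short run: P = 107.00, Y = 804.00. Long run: P = 86.00.

AD shifts right: new AD is Y = 1874 − 10P. With Pᵉ = 177, SRAS is Y = 483 + 3P.
Short run: 1874 − 10P = 483 + 3P gives 1391 = 13P, so P = 107.00 and Y = 1874 − 10P = 804.00.
Y = 804.00 is below potential 1014; expectations adjust and SRAS shifts right until Y = 1014.
Long run: on the new AD curve, 1014 = 1874 − 10P gives P = 86.00.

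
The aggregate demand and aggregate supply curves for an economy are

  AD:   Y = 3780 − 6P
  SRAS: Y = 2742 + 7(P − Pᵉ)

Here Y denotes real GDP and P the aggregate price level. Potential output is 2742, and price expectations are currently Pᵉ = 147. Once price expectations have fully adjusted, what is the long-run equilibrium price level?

Long-run P = 173

Short run: with Pᵉ = 147, SRAS is Y = 1713 + 7P. Setting AD = SRAS gives 2067 = 13P, so P = 159 and Y = 3780 − 6·159 = 2826.
Output 2826 is above potential 2742, so over time expected prices rise and SRAS shifts left until Y returns to 2742.
Long run: Y = 2742 on the AD curve gives 2742 = 3780 − 6P, so P = 173.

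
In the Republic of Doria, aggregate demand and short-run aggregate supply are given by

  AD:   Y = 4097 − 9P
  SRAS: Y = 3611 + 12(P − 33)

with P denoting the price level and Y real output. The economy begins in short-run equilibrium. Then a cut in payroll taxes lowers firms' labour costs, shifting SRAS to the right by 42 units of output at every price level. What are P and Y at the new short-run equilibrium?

This is a positive supply shock: SRAS shifts right.
New SRAS: Y = 3257 + 12P.
Set AD = SRAS: 4097 − 9P = 3257 + 12P, so 840 = 21P and P = 40.
Y = 4097 − 9·40 = 3737.

P = 40, Y = 3737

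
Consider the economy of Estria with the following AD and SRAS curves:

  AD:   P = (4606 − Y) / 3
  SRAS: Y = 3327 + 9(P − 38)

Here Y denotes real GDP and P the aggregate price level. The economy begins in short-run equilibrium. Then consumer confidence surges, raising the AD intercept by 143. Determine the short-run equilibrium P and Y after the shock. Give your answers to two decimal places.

P = 147.00, Y = 4308.00

This is a positive demand shock: AD shifts right.
New AD: Y = 4749 − 3P.
SRAS can be written Y = 2985 + 9P.
Set AD = SRAS: 4749 − 3P = 2985 + 9P, so 1764 = 12P and P = 147.00.
Substituting into AD, Y = 4308.00.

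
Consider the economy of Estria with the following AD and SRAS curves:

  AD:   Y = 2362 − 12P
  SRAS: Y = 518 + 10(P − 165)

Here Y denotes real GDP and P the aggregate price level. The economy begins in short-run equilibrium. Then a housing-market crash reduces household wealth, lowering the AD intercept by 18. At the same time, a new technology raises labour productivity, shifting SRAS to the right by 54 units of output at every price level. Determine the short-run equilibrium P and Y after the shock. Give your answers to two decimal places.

After both shocks: AD is Y = 2344 − 12P and SRAS is Y = 10P − 1078.
Setting them equal: 3422 = 22P, so P = 155.55.
Substituting into AD, Y = 477.45.

P = 155.55, Y = 477.45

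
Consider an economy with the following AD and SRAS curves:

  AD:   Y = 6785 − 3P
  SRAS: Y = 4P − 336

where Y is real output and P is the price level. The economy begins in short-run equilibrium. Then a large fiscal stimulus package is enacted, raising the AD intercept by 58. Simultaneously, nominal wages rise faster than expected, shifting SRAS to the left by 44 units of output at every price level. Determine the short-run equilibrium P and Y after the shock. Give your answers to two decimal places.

After both shocks: AD is Y = 6843 − 3P and SRAS is Y = 4P − 380.
Setting them equal: 7223 = 7P, so P = 1031.86.
Substituting into AD, Y = 3747.43.

P = 1031.86, Y = 3747.43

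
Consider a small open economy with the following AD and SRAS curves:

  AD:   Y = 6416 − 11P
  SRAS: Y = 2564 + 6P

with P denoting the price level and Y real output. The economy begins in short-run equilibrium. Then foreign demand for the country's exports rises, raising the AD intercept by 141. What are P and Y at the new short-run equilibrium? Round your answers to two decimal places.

This is a positive demand shock: AD shifts right.
New AD: Y = 6557 − 11P.
Set AD = SRAS: 6557 − 11P = 2564 + 6P, so 3993 = 17P and P = 234.88.
Substituting into AD, Y = 3973.29.

P = 234.88, Y = 3973.29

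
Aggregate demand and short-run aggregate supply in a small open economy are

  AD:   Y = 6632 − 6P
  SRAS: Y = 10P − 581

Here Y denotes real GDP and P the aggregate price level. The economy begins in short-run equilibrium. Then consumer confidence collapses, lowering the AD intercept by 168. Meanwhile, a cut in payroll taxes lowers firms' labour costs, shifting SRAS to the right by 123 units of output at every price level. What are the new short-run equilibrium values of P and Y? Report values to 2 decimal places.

After both shocks: AD is Y = 6464 − 6P and SRAS is Y = 10P − 458.
Setting them equal: 6922 = 16P, so P = 432.63.
Substituting into AD, Y = 3868.25.

P = 432.63, Y = 3868.25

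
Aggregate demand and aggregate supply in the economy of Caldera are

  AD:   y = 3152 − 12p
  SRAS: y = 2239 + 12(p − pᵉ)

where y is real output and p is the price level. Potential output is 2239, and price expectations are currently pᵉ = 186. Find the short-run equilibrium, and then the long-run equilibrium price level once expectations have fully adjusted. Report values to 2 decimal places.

Short run: p = 131.04, y = 1579.50. Long run: p = 76.08.

Short run: with pᵉ = 186, SRAS is y = 7 + 12p. Setting AD = SRAS gives 3145 = 24p, so p = 131.04 and y = 3152 − 12p = 1579.50.
Output 1579.50 is below potential 2239, so over time expected prices fall and SRAS shifts right until y returns to 2239.
Long run: y = 2239 on the AD curve gives 2239 = 3152 − 12p, so p = 76.08.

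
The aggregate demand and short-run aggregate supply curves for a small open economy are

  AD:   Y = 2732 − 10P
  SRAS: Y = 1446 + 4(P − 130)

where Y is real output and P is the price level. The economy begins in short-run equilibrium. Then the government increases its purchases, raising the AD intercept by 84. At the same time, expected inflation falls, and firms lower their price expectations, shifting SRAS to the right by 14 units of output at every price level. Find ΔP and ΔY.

After both shocks: AD is Y = 2816 − 10P and SRAS is Y = 940 + 4P.
Setting them equal: 1876 = 14P, so P = 134.
Y = 2816 − 10·134 = 1476.
Initially P = 129, Y = 1442, so ΔP = +5 and ΔY = +34.

ΔP = +5, ΔY = +34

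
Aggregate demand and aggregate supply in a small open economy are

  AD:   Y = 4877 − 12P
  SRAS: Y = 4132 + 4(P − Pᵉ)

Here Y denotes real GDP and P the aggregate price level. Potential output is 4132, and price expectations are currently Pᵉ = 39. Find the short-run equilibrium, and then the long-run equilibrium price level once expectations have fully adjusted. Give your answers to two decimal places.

Short run: with Pᵉ = 39, SRAS is Y = 3976 + 4P. Setting AD = SRAS gives 901 = 16P, so P = 56.31 and Y = 4877 − 12P = 4201.25.
Output 4201.25 is above potential 4132, so over time expected prices rise and SRAS shifts left until Y returns to 4132.
Long run: Y = 4132 on the AD curve gives 4132 = 4877 − 12P, so P = 62.08.

Short run: P = 56.31, Y = 4201.25. Long run: P = 62.08.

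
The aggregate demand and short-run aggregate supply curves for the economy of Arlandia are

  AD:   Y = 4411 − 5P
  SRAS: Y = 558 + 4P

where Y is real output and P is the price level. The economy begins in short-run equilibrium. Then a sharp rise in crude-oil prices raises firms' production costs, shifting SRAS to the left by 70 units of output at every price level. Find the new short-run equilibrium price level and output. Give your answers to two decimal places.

P = 435.89, Y = 2231.56

This is a negative supply shock: SRAS shifts left.
New SRAS: Y = 488 + 4P.
Set AD = SRAS: 4411 − 5P = 488 + 4P, so 3923 = 9P and P = 435.89.
Substituting into AD, Y = 2231.56.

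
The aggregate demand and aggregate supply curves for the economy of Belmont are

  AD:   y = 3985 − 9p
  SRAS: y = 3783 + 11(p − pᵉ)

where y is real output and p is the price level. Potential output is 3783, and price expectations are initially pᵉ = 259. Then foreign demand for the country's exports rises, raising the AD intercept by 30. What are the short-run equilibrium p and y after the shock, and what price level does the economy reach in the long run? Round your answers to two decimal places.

Short run: p = 154.05, y = 2628.55. Long run: p = 25.78.

AD shifts right: new AD is y = 4015 − 9p. With pᵉ = 259, SRAS is y = 934 + 11p.
Short run: 4015 − 9p = 934 + 11p gives 3081 = 20p, so p = 154.05 and y = 4015 − 9p = 2628.55.
y = 2628.55 is below potential 3783; expectations adjust and SRAS shifts right until y = 3783.
Long run: on the new AD curve, 3783 = 4015 − 9p gives p = 25.78.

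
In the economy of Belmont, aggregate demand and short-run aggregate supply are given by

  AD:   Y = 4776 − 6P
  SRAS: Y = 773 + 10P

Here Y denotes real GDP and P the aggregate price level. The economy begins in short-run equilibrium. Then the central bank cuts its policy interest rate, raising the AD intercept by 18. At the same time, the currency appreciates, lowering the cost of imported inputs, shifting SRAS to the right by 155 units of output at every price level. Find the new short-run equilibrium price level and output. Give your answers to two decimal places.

P = 241.63, Y = 3344.25

After both shocks: AD is Y = 4794 − 6P and SRAS is Y = 928 + 10P.
Setting them equal: 3866 = 16P, so P = 241.63.
Substituting into AD, Y = 3344.25.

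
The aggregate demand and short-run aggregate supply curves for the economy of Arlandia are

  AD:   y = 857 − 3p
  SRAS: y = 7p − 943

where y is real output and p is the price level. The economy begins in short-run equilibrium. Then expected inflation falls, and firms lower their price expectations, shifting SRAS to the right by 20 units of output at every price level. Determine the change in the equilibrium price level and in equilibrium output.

This is a positive supply shock: SRAS shifts right.
New SRAS: y = 7p − 923.
Set AD = SRAS: 857 − 3p = 7p − 923, so 1780 = 10p and p = 178.
y = 857 − 3·178 = 323.
Initially p = 180, y = 317, so Δp = -2 and Δy = +6.

Δp = -2, Δy = +6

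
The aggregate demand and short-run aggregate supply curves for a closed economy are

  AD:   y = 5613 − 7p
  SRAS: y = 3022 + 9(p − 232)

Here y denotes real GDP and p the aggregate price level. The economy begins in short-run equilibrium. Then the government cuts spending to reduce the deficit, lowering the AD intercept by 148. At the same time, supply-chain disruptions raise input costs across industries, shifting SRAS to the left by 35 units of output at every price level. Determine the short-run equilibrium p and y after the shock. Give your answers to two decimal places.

After both shocks: AD is y = 5465 − 7p and SRAS is y = 899 + 9p.
Setting them equal: 4566 = 16p, so p = 285.38.
Substituting into AD, y = 3467.38.

p = 285.38, y = 3467.38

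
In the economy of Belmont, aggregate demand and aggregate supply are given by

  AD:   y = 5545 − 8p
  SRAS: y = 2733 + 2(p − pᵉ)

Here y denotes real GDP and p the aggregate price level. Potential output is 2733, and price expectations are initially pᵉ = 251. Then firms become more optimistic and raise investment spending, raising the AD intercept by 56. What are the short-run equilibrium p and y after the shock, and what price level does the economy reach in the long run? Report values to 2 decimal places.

AD shifts right: new AD is y = 5601 − 8p. With pᵉ = 251, SRAS is y = 2231 + 2p.
Short run: 5601 − 8p = 2231 + 2p gives 3370 = 10p, so p = 337.00 and y = 5601 − 8p = 2905.00.
y = 2905.00 is above potential 2733; expectations adjust and SRAS shifts left until y = 2733.
Long run: on the new AD curve, 2733 = 5601 − 8p gives p = 358.50.

Short run: p = 337.00, y = 2905.00. Long run: p = 358.50.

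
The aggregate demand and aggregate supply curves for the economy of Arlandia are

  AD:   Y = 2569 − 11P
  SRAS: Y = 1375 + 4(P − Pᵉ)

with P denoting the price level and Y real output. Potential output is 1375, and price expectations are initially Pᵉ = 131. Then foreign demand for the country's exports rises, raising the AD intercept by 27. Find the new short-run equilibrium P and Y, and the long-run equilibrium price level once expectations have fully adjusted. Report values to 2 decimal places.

AD shifts right: new AD is Y = 2596 − 11P. With Pᵉ = 131, SRAS is Y = 851 + 4P.
Short run: 2596 − 11P = 851 + 4P gives 1745 = 15P, so P = 116.33 and Y = 2596 − 11P = 1316.33.
Y = 1316.33 is below potential 1375; expectations adjust and SRAS shifts right until Y = 1375.
Long run: on the new AD curve, 1375 = 2596 − 11P gives P = 111.00.

Short run: P = 116.33, Y = 1316.33. Long run: P = 111.00.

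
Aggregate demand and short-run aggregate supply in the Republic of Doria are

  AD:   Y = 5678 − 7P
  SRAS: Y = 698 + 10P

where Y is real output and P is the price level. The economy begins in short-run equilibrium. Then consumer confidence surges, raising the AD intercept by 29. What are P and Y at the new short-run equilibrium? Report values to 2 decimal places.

P = 294.65, Y = 3644.47

This is a positive demand shock: AD shifts right.
New AD: Y = 5707 − 7P.
Set AD = SRAS: 5707 − 7P = 698 + 10P, so 5009 = 17P and P = 294.65.
Substituting into AD, Y = 3644.47.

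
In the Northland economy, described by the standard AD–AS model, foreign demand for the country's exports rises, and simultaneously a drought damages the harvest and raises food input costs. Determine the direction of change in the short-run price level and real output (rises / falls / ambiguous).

Price level: rises; output: ambiguous

The first event is a positive demand shock: AD shifts right, which by itself pushes P up and Y up.
The second is an adverse supply shock: SRAS shifts left, which by itself pushes P up and Y down.
Both shocks push P up, so P rises. The two shocks push Y in opposite directions, so the effect on Y is ambiguous.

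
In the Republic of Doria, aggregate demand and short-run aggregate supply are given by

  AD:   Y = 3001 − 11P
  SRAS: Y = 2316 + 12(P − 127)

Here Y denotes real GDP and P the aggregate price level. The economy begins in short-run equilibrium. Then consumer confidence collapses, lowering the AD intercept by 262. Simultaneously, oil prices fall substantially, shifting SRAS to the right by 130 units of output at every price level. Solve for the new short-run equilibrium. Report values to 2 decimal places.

P = 79.00, Y = 1870.00

After both shocks: AD is Y = 2739 − 11P and SRAS is Y = 922 + 12P.
Setting them equal: 1817 = 23P, so P = 79.00.
Substituting into AD, Y = 1870.00.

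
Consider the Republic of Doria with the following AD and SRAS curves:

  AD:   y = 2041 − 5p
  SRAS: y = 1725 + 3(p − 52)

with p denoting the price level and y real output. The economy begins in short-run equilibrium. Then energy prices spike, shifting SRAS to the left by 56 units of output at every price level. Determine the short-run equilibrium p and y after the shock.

p = 66, y = 1711

This is a negative supply shock: SRAS shifts left.
New SRAS: y = 1513 + 3p.
Set AD = SRAS: 2041 − 5p = 1513 + 3p, so 528 = 8p and p = 66.
y = 2041 − 5·66 = 1711.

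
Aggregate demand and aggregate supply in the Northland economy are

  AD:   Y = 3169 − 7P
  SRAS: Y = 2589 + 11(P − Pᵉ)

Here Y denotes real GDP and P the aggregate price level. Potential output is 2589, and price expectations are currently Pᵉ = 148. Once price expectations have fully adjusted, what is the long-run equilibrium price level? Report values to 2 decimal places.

Short run: with Pᵉ = 148, SRAS is Y = 961 + 11P. Setting AD = SRAS gives 2208 = 18P, so P = 122.67 and Y = 3169 − 7P = 2310.33.
Output 2310.33 is below potential 2589, so over time expected prices fall and SRAS shifts right until Y returns to 2589.
Long run: Y = 2589 on the AD curve gives 2589 = 3169 − 7P, so P = 82.86.

Long-run P = 82.86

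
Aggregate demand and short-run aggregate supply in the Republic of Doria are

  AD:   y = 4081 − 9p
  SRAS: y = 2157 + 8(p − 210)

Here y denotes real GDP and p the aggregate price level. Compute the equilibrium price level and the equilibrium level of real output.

Write SRAS as y = 2157 + 8p − 1680 = 477 + 8p.
Set AD = SRAS: 4081 − 9p = 477 + 8p, so 3604 = 17p and p = 212.
Then y = 4081 − 9·212 = 2173.

p = 212, y = 2173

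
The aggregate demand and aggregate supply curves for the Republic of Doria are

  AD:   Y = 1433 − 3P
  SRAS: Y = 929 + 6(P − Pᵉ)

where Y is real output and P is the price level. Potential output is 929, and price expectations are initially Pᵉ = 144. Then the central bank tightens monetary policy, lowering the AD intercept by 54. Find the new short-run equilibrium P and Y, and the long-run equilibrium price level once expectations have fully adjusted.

Short run: P = 146, Y = 941. Long run: P = 150.

AD shifts left: new AD is Y = 1379 − 3P. With Pᵉ = 144, SRAS is Y = 65 + 6P.
Short run: 1379 − 3P = 65 + 6P gives 1314 = 9P, so P = 146 and Y = 1379 − 3·146 = 941.
Y = 941 is above potential 929; expectations adjust and SRAS shifts left until Y = 929.
Long run: on the new AD curve, 929 = 1379 − 3P gives P = 150.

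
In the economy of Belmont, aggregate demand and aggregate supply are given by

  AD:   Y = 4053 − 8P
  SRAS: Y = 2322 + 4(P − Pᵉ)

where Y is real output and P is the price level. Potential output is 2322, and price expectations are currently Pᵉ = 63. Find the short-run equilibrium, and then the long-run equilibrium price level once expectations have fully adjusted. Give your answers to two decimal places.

Short run: P = 165.25, Y = 2731.00. Long run: P = 216.38.

Short run: with Pᵉ = 63, SRAS is Y = 2070 + 4P. Setting AD = SRAS gives 1983 = 12P, so P = 165.25 and Y = 4053 − 8P = 2731.00.
Output 2731.00 is above potential 2322, so over time expected prices rise and SRAS shifts left until Y returns to 2322.
Long run: Y = 2322 on the AD curve gives 2322 = 4053 − 8P, so P = 216.38.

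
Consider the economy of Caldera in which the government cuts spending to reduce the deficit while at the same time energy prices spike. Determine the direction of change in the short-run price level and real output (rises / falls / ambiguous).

Price level: ambiguous; output: falls

The first event is a negative demand shock: AD shifts left, which by itself pushes P down and Y down.
The second is an adverse supply shock: SRAS shifts left, which by itself pushes P up and Y down.
The two shocks push P in opposite directions, so the effect on P is ambiguous. Both shocks push Y down, so Y falls.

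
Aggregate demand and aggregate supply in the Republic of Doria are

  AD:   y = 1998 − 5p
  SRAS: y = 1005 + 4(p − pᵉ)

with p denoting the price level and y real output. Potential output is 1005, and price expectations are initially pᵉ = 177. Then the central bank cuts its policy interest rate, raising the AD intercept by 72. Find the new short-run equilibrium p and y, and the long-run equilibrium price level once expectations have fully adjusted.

AD shifts right: new AD is y = 2070 − 5p. With pᵉ = 177, SRAS is y = 297 + 4p.
Short run: 2070 − 5p = 297 + 4p gives 1773 = 9p, so p = 197 and y = 2070 − 5·197 = 1085.
y = 1085 is above potential 1005; expectations adjust and SRAS shifts left until y = 1005.
Long run: on the new AD curve, 1005 = 2070 − 5p gives p = 213.

Short run: p = 197, y = 1085. Long run: p = 213.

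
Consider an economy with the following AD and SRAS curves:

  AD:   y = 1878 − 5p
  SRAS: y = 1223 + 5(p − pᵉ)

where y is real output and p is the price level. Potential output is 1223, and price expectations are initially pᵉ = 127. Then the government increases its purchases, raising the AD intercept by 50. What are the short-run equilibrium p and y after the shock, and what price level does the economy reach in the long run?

AD shifts right: new AD is y = 1928 − 5p. With pᵉ = 127, SRAS is y = 588 + 5p.
Short run: 1928 − 5p = 588 + 5p gives 1340 = 10p, so p = 134 and y = 1928 − 5·134 = 1258.
y = 1258 is above potential 1223; expectations adjust and SRAS shifts left until y = 1223.
Long run: on the new AD curve, 1223 = 1928 − 5p gives p = 141.

Short run: p = 134, y = 1258. Long run: p = 141.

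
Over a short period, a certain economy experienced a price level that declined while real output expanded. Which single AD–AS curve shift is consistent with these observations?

SRAS shifted right

P fell and Y rose. An AD shift moves P and Y in the same direction; an SRAS shift moves them in opposite directions.
Here P and Y moved in opposite directions, so the SRAS curve shifted.
Since Y rose, SRAS shifted right.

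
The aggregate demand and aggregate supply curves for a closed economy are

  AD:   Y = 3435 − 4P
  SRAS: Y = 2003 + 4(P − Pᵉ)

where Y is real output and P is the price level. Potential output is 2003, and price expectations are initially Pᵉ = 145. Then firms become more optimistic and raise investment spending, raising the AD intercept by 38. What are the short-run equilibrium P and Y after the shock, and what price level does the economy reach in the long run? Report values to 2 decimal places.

Short run: P = 256.25, Y = 2448.00. Long run: P = 367.50.

AD shifts right: new AD is Y = 3473 − 4P. With Pᵉ = 145, SRAS is Y = 1423 + 4P.
Short run: 3473 − 4P = 1423 + 4P gives 2050 = 8P, so P = 256.25 and Y = 3473 − 4P = 2448.00.
Y = 2448.00 is above potential 2003; expectations adjust and SRAS shifts left until Y = 2003.
Long run: on the new AD curve, 2003 = 3473 − 4P gives P = 367.50.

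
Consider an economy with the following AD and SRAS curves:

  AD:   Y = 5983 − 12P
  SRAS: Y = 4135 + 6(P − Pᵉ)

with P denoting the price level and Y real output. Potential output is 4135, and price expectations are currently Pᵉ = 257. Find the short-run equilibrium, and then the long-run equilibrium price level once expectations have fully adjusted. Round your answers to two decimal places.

Short run: P = 188.33, Y = 3723.00. Long run: P = 154.00.

Short run: with Pᵉ = 257, SRAS is Y = 2593 + 6P. Setting AD = SRAS gives 3390 = 18P, so P = 188.33 and Y = 5983 − 12P = 3723.00.
Output 3723.00 is below potential 4135, so over time expected prices fall and SRAS shifts right until Y returns to 4135.
Long run: Y = 4135 on the AD curve gives 4135 = 5983 − 12P, so P = 154.00.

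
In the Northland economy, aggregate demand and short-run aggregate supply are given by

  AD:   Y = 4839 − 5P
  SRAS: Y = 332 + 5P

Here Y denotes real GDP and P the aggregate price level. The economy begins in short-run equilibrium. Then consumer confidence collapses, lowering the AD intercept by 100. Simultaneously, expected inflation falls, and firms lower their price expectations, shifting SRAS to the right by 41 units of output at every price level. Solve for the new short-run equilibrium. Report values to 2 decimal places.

After both shocks: AD is Y = 4739 − 5P and SRAS is Y = 373 + 5P.
Setting them equal: 4366 = 10P, so P = 436.60.
Substituting into AD, Y = 2556.00.

P = 436.60, Y = 2556.00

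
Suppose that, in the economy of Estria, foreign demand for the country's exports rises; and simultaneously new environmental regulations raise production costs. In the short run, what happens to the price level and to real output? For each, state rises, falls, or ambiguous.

The first event is a positive demand shock: AD shifts right, which by itself pushes P up and Y up.
The second is an adverse supply shock: SRAS shifts left, which by itself pushes P up and Y down.
Both shocks push P up, so P rises. The two shocks push Y in opposite directions, so the effect on Y is ambiguous.

Price level: rises; output: ambiguous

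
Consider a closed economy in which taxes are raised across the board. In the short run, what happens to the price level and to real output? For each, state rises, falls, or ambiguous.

This is a negative demand shock: AD shifts left.
Moving along the upward-sloping SRAS curve, P falls and Y falls.

Price level: falls; output: falls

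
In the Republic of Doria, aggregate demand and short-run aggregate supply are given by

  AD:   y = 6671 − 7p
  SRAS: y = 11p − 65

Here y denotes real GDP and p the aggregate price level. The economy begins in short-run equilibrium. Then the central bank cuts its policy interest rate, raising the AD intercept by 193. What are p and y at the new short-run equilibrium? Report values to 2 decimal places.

This is a positive demand shock: AD shifts right.
New AD: y = 6864 − 7p.
Set AD = SRAS: 6864 − 7p = 11p − 65, so 6929 = 18p and p = 384.94.
Substituting into AD, y = 4169.39.

p = 384.94, y = 4169.39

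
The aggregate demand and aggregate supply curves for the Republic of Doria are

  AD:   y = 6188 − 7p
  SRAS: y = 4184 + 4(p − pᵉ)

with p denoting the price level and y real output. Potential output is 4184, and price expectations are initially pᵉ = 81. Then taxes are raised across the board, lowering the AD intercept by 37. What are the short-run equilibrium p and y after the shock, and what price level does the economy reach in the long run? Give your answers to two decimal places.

AD shifts left: new AD is y = 6151 − 7p. With pᵉ = 81, SRAS is y = 3860 + 4p.
Short run: 6151 − 7p = 3860 + 4p gives 2291 = 11p, so p = 208.27 and y = 6151 − 7p = 4693.09.
y = 4693.09 is above potential 4184; expectations adjust and SRAS shifts left until y = 4184.
Long run: on the new AD curve, 4184 = 6151 − 7p gives p = 281.00.

Short run: p = 208.27, y = 4693.09. Long run: p = 281.00.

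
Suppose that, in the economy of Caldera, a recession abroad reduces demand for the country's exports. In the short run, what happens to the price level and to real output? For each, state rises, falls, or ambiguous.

This is a negative demand shock: AD shifts left.
Moving along the upward-sloping SRAS curve, P falls and Y falls.

Price level: falls; output: falls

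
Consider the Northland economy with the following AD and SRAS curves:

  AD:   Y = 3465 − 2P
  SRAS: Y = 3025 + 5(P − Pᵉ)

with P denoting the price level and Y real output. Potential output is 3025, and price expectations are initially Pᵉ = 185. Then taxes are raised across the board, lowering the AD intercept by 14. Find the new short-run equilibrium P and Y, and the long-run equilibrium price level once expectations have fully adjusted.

AD shifts left: new AD is Y = 3451 − 2P. With Pᵉ = 185, SRAS is Y = 2100 + 5P.
Short run: 3451 − 2P = 2100 + 5P gives 1351 = 7P, so P = 193 and Y = 3451 − 2·193 = 3065.
Y = 3065 is above potential 3025; expectations adjust and SRAS shifts left until Y = 3025.
Long run: on the new AD curve, 3025 = 3451 − 2P gives P = 213.

Short run: P = 193, Y = 3065. Long run: P = 213.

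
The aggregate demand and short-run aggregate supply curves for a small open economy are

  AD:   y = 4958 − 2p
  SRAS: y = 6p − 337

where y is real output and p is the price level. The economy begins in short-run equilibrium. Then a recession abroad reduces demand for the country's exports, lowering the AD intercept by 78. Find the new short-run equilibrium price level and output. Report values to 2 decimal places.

p = 652.13, y = 3575.75

This is a negative demand shock: AD shifts left.
New AD: y = 4880 − 2p.
Set AD = SRAS: 4880 − 2p = 6p − 337, so 5217 = 8p and p = 652.13.
Substituting into AD, y = 3575.75.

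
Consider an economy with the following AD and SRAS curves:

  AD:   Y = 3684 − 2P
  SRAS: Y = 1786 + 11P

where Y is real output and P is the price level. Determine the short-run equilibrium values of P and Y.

Set AD = SRAS: 3684 − 2P = 1786 + 11P, so 1898 = 13P and P = 146.
Then Y = 3684 − 2·146 = 3392.

P = 146, Y = 3392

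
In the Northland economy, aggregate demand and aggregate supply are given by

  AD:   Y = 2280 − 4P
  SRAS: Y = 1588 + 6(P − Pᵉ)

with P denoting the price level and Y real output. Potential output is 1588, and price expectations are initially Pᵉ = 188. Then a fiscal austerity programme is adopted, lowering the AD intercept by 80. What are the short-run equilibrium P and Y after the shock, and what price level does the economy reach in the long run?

AD shifts left: new AD is Y = 2200 − 4P. With Pᵉ = 188, SRAS is Y = 460 + 6P.
Short run: 2200 − 4P = 460 + 6P gives 1740 = 10P, so P = 174 and Y = 2200 − 4·174 = 1504.
Y = 1504 is below potential 1588; expectations adjust and SRAS shifts right until Y = 1588.
Long run: on the new AD curve, 1588 = 2200 − 4P gives P = 153.

Short run: P = 174, Y = 1504. Long run: P = 153.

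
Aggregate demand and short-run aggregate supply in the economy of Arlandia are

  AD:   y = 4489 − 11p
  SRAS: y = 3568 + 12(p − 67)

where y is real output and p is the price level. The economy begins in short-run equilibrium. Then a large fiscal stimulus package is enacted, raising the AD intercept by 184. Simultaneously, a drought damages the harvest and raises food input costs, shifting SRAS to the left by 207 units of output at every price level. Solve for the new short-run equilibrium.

After both shocks: AD is y = 4673 − 11p and SRAS is y = 2557 + 12p.
Setting them equal: 2116 = 23p, so p = 92.
y = 4673 − 11·92 = 3661.

p = 92, y = 3661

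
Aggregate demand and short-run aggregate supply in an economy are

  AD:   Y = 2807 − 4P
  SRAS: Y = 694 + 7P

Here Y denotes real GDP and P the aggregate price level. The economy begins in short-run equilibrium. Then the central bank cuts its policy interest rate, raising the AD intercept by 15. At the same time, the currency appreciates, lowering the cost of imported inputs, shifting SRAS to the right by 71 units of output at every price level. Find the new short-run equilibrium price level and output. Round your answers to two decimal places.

P = 187.00, Y = 2074.00

After both shocks: AD is Y = 2822 − 4P and SRAS is Y = 765 + 7P.
Setting them equal: 2057 = 11P, so P = 187.00.
Substituting into AD, Y = 2074.00.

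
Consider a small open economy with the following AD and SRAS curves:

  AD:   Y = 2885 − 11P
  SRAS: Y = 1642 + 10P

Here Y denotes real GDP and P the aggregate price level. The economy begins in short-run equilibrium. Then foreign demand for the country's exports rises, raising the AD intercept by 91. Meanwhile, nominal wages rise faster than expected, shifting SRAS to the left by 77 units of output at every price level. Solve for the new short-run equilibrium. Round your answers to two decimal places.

P = 67.19, Y = 2236.90

After both shocks: AD is Y = 2976 − 11P and SRAS is Y = 1565 + 10P.
Setting them equal: 1411 = 21P, so P = 67.19.
Substituting into AD, Y = 2236.90.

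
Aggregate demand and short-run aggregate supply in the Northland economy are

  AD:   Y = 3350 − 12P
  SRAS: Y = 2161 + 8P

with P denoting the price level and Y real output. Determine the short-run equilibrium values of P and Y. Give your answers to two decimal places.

P = 59.45, Y = 2636.60

Set AD = SRAS: 3350 − 12P = 2161 + 8P, so 1189 = 20P and P = 59.45.
Substituting into AD, Y = 3350 − 12P = 2636.60.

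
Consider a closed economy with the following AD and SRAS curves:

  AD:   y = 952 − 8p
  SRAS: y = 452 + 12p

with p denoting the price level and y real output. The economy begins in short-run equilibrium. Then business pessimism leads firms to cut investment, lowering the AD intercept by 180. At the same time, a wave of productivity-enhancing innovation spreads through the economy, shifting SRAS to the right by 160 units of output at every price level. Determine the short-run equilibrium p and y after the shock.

p = 8, y = 708

After both shocks: AD is y = 772 − 8p and SRAS is y = 612 + 12p.
Setting them equal: 160 = 20p, so p = 8.
y = 772 − 8·8 = 708.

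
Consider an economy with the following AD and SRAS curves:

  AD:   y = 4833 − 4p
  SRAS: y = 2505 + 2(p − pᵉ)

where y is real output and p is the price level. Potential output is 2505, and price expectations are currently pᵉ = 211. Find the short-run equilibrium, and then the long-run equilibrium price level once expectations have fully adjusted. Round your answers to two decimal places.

Short run: with pᵉ = 211, SRAS is y = 2083 + 2p. Setting AD = SRAS gives 2750 = 6p, so p = 458.33 and y = 4833 − 4p = 2999.67.
Output 2999.67 is above potential 2505, so over time expected prices rise and SRAS shifts left until y returns to 2505.
Long run: y = 2505 on the AD curve gives 2505 = 4833 − 4p, so p = 582.00.

Short run: p = 458.33, y = 2999.67. Long run: p = 582.00.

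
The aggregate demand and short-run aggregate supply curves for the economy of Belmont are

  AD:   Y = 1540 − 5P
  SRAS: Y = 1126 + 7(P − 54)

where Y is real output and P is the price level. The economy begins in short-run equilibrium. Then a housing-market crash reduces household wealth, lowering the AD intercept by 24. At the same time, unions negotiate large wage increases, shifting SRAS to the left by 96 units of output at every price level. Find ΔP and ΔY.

After both shocks: AD is Y = 1516 − 5P and SRAS is Y = 652 + 7P.
Setting them equal: 864 = 12P, so P = 72.
Y = 1516 − 5·72 = 1156.
Initially P = 66, Y = 1210, so ΔP = +6 and ΔY = -54.

ΔP = +6, ΔY = -54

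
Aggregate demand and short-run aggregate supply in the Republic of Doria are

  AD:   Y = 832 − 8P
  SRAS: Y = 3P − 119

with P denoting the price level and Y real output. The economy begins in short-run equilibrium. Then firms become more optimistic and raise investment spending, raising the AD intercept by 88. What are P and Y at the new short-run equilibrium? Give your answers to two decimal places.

This is a positive demand shock: AD shifts right.
New AD: Y = 920 − 8P.
Set AD = SRAS: 920 − 8P = 3P − 119, so 1039 = 11P and P = 94.45.
Substituting into AD, Y = 164.36.

P = 94.45, Y = 164.36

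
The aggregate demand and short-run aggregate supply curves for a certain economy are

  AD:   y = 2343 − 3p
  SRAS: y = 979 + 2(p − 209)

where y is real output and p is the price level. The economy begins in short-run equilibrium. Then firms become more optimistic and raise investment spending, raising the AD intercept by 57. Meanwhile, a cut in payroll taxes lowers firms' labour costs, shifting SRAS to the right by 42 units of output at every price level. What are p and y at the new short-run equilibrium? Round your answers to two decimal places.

After both shocks: AD is y = 2400 − 3p and SRAS is y = 603 + 2p.
Setting them equal: 1797 = 5p, so p = 359.40.
Substituting into AD, y = 1321.80.

p = 359.40, y = 1321.80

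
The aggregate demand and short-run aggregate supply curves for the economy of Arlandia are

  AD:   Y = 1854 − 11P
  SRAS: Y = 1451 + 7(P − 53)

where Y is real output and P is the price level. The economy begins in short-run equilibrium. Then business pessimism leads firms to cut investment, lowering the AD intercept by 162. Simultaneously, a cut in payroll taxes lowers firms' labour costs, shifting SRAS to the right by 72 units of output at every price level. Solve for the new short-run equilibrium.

After both shocks: AD is Y = 1692 − 11P and SRAS is Y = 1152 + 7P.
Setting them equal: 540 = 18P, so P = 30.
Y = 1692 − 11·30 = 1362.

P = 30, Y = 1362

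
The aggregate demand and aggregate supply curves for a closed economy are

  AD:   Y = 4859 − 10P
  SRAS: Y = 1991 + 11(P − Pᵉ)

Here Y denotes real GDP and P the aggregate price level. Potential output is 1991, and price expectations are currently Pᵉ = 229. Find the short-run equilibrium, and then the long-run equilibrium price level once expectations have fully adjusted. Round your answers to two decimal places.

Short run: P = 256.52, Y = 2293.76. Long run: P = 286.80.

Short run: with Pᵉ = 229, SRAS is Y = 11P − 528. Setting AD = SRAS gives 5387 = 21P, so P = 256.52 and Y = 4859 − 10P = 2293.76.
Output 2293.76 is above potential 1991, so over time expected prices rise and SRAS shifts left until Y returns to 1991.
Long run: Y = 1991 on the AD curve gives 1991 = 4859 − 10P, so P = 286.80.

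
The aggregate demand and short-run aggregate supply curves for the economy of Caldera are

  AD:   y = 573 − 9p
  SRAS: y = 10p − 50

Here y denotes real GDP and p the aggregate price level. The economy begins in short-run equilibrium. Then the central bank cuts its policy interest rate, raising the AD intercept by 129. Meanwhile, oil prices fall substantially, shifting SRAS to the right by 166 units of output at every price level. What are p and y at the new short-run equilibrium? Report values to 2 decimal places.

After both shocks: AD is y = 702 − 9p and SRAS is y = 116 + 10p.
Setting them equal: 586 = 19p, so p = 30.84.
Substituting into AD, y = 424.42.

p = 30.84, y = 424.42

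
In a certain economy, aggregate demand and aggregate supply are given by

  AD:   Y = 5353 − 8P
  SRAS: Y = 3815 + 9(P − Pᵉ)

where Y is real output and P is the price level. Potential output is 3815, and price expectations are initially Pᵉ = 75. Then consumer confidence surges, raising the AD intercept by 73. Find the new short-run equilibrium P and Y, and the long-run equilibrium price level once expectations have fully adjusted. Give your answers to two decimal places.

AD shifts right: new AD is Y = 5426 − 8P. With Pᵉ = 75, SRAS is Y = 3140 + 9P.
Short run: 5426 − 8P = 3140 + 9P gives 2286 = 17P, so P = 134.47 and Y = 5426 − 8P = 4350.24.
Y = 4350.24 is above potential 3815; expectations adjust and SRAS shifts left until Y = 3815.
Long run: on the new AD curve, 3815 = 5426 − 8P gives P = 201.38.

Short run: P = 134.47, Y = 4350.24. Long run: P = 201.38.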